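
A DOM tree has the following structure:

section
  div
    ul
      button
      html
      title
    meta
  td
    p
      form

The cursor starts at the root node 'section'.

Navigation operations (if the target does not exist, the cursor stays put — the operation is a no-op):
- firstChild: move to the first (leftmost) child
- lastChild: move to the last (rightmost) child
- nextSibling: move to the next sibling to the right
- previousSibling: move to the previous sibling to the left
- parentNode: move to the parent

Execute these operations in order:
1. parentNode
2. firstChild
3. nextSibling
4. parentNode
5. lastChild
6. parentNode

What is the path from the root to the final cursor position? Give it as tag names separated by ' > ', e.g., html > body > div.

Answer: section

Derivation:
After 1 (parentNode): section (no-op, stayed)
After 2 (firstChild): div
After 3 (nextSibling): td
After 4 (parentNode): section
After 5 (lastChild): td
After 6 (parentNode): section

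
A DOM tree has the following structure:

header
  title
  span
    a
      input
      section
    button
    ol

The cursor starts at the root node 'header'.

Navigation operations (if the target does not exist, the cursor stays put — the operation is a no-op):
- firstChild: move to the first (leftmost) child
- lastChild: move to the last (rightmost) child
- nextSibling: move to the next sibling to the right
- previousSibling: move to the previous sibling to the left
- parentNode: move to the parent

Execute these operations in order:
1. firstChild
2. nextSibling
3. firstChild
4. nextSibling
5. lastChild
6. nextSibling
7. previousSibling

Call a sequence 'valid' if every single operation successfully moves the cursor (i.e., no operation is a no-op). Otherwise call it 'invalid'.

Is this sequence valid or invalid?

Answer: invalid

Derivation:
After 1 (firstChild): title
After 2 (nextSibling): span
After 3 (firstChild): a
After 4 (nextSibling): button
After 5 (lastChild): button (no-op, stayed)
After 6 (nextSibling): ol
After 7 (previousSibling): button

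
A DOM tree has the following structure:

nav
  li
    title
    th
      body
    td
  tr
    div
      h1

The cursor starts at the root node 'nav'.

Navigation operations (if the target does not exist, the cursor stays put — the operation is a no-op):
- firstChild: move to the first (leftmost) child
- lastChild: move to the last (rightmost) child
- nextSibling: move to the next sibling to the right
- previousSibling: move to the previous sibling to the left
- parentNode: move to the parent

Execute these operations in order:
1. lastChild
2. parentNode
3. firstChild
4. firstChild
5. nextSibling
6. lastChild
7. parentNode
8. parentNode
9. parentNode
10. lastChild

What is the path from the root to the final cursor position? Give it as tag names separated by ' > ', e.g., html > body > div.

Answer: nav > tr

Derivation:
After 1 (lastChild): tr
After 2 (parentNode): nav
After 3 (firstChild): li
After 4 (firstChild): title
After 5 (nextSibling): th
After 6 (lastChild): body
After 7 (parentNode): th
After 8 (parentNode): li
After 9 (parentNode): nav
After 10 (lastChild): tr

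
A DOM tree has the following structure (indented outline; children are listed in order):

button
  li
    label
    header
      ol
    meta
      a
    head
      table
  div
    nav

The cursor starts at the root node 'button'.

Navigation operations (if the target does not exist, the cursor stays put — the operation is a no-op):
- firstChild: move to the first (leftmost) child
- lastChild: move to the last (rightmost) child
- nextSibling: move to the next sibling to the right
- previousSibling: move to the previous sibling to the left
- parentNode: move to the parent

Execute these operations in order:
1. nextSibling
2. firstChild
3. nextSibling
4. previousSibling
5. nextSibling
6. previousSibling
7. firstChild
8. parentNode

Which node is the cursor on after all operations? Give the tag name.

After 1 (nextSibling): button (no-op, stayed)
After 2 (firstChild): li
After 3 (nextSibling): div
After 4 (previousSibling): li
After 5 (nextSibling): div
After 6 (previousSibling): li
After 7 (firstChild): label
After 8 (parentNode): li

Answer: li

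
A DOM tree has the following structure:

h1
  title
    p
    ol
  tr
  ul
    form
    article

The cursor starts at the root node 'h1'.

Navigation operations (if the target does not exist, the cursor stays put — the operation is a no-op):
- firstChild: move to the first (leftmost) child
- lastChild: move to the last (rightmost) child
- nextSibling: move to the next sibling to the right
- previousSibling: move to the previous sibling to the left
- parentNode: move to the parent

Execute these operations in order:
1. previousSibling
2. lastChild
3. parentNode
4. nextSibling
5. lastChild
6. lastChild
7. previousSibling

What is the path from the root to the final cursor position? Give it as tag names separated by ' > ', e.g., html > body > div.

After 1 (previousSibling): h1 (no-op, stayed)
After 2 (lastChild): ul
After 3 (parentNode): h1
After 4 (nextSibling): h1 (no-op, stayed)
After 5 (lastChild): ul
After 6 (lastChild): article
After 7 (previousSibling): form

Answer: h1 > ul > form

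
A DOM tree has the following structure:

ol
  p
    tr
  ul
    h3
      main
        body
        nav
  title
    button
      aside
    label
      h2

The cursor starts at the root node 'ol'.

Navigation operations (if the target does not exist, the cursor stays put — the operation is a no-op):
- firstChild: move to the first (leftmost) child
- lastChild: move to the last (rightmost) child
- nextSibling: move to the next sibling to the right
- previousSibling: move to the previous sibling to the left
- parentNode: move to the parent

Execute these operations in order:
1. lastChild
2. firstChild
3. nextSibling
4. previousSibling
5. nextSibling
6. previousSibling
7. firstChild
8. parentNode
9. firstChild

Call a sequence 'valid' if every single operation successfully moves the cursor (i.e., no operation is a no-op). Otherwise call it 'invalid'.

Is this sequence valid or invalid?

After 1 (lastChild): title
After 2 (firstChild): button
After 3 (nextSibling): label
After 4 (previousSibling): button
After 5 (nextSibling): label
After 6 (previousSibling): button
After 7 (firstChild): aside
After 8 (parentNode): button
After 9 (firstChild): aside

Answer: valid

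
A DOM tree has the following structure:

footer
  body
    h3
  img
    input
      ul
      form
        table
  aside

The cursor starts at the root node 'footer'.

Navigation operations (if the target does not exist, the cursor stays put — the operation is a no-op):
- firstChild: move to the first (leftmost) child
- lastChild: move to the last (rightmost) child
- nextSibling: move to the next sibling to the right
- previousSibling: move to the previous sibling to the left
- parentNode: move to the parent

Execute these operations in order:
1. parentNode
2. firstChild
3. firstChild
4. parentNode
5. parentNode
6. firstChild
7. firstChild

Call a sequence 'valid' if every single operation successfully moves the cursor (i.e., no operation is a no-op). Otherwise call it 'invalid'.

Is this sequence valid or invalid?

After 1 (parentNode): footer (no-op, stayed)
After 2 (firstChild): body
After 3 (firstChild): h3
After 4 (parentNode): body
After 5 (parentNode): footer
After 6 (firstChild): body
After 7 (firstChild): h3

Answer: invalid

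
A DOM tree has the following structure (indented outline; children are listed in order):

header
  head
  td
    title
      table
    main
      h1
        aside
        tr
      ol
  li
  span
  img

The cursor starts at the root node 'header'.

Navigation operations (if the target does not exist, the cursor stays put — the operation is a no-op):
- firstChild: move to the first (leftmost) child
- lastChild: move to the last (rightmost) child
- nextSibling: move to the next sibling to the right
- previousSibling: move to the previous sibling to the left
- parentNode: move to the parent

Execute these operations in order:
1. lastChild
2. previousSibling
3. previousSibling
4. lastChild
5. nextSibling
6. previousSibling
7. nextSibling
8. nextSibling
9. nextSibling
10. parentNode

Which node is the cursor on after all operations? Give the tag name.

After 1 (lastChild): img
After 2 (previousSibling): span
After 3 (previousSibling): li
After 4 (lastChild): li (no-op, stayed)
After 5 (nextSibling): span
After 6 (previousSibling): li
After 7 (nextSibling): span
After 8 (nextSibling): img
After 9 (nextSibling): img (no-op, stayed)
After 10 (parentNode): header

Answer: header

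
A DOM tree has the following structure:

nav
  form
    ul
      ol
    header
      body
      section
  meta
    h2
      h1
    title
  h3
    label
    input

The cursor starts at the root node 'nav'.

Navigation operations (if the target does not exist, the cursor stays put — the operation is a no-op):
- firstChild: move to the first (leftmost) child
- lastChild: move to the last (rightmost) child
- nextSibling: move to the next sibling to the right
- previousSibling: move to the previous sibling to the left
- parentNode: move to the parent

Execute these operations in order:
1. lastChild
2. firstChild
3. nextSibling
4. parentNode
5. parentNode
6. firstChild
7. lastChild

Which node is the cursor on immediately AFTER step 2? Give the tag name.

Answer: label

Derivation:
After 1 (lastChild): h3
After 2 (firstChild): label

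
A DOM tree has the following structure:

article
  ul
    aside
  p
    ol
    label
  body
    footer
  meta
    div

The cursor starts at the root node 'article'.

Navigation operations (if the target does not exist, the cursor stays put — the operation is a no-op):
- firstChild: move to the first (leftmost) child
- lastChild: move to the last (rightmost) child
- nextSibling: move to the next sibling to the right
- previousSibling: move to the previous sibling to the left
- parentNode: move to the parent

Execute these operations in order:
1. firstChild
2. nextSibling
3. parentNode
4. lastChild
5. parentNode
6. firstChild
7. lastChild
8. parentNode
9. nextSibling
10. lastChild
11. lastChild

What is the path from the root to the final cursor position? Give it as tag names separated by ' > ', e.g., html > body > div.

After 1 (firstChild): ul
After 2 (nextSibling): p
After 3 (parentNode): article
After 4 (lastChild): meta
After 5 (parentNode): article
After 6 (firstChild): ul
After 7 (lastChild): aside
After 8 (parentNode): ul
After 9 (nextSibling): p
After 10 (lastChild): label
After 11 (lastChild): label (no-op, stayed)

Answer: article > p > label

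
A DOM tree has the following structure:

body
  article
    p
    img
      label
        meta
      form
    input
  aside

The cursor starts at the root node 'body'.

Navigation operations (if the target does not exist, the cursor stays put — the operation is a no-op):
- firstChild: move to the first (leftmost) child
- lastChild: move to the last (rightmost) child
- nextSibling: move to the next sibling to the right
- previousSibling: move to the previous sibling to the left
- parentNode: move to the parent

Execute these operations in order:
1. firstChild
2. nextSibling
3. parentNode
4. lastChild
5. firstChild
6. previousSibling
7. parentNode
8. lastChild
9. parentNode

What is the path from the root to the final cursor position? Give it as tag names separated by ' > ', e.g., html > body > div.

Answer: body

Derivation:
After 1 (firstChild): article
After 2 (nextSibling): aside
After 3 (parentNode): body
After 4 (lastChild): aside
After 5 (firstChild): aside (no-op, stayed)
After 6 (previousSibling): article
After 7 (parentNode): body
After 8 (lastChild): aside
After 9 (parentNode): body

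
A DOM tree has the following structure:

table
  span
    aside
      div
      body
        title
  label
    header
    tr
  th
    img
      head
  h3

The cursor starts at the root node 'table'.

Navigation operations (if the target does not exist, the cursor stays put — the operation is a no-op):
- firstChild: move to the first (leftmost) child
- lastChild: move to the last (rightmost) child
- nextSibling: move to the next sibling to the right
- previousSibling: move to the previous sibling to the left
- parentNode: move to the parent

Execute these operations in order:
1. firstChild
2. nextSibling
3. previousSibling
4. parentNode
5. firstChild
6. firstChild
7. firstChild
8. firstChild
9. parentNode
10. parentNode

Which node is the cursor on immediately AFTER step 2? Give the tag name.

Answer: label

Derivation:
After 1 (firstChild): span
After 2 (nextSibling): label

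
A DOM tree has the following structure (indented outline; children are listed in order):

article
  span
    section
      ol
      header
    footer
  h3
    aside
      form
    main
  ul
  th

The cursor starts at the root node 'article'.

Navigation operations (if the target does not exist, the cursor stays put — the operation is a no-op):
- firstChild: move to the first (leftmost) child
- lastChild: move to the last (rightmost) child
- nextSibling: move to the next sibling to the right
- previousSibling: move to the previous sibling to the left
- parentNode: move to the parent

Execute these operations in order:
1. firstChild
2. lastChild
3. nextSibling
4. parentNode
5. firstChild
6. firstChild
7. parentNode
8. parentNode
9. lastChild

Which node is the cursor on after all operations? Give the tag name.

After 1 (firstChild): span
After 2 (lastChild): footer
After 3 (nextSibling): footer (no-op, stayed)
After 4 (parentNode): span
After 5 (firstChild): section
After 6 (firstChild): ol
After 7 (parentNode): section
After 8 (parentNode): span
After 9 (lastChild): footer

Answer: footer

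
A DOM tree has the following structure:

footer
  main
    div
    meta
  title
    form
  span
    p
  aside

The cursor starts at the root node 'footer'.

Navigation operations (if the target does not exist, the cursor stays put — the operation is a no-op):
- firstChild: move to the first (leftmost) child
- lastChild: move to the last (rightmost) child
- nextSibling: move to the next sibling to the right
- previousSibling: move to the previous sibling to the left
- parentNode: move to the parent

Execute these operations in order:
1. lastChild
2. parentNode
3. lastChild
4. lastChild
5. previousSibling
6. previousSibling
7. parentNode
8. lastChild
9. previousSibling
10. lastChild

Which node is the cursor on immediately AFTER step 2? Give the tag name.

After 1 (lastChild): aside
After 2 (parentNode): footer

Answer: footer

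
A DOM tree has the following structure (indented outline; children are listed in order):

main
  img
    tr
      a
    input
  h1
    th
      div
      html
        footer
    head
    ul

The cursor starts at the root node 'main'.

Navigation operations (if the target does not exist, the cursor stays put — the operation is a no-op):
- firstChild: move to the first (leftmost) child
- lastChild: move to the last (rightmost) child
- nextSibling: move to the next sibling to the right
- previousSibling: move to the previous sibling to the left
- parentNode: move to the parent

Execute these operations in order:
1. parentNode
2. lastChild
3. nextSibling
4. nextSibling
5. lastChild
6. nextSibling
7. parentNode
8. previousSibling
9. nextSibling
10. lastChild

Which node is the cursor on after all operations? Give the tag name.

After 1 (parentNode): main (no-op, stayed)
After 2 (lastChild): h1
After 3 (nextSibling): h1 (no-op, stayed)
After 4 (nextSibling): h1 (no-op, stayed)
After 5 (lastChild): ul
After 6 (nextSibling): ul (no-op, stayed)
After 7 (parentNode): h1
After 8 (previousSibling): img
After 9 (nextSibling): h1
After 10 (lastChild): ul

Answer: ul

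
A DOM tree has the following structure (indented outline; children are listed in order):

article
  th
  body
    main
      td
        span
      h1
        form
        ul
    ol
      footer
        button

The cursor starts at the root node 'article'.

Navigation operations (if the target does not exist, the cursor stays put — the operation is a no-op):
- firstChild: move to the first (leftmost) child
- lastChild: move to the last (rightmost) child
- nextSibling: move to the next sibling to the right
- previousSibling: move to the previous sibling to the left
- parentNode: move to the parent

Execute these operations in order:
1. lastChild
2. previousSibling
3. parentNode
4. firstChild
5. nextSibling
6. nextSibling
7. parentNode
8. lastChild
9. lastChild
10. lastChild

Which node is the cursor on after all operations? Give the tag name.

After 1 (lastChild): body
After 2 (previousSibling): th
After 3 (parentNode): article
After 4 (firstChild): th
After 5 (nextSibling): body
After 6 (nextSibling): body (no-op, stayed)
After 7 (parentNode): article
After 8 (lastChild): body
After 9 (lastChild): ol
After 10 (lastChild): footer

Answer: footer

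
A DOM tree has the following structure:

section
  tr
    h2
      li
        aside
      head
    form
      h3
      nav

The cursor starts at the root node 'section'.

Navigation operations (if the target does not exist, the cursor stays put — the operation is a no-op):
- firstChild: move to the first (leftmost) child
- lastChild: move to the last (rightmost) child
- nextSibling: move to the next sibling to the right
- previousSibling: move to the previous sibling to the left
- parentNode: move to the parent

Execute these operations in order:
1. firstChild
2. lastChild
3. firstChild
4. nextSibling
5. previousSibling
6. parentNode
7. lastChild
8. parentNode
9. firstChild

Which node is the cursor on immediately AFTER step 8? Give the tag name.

After 1 (firstChild): tr
After 2 (lastChild): form
After 3 (firstChild): h3
After 4 (nextSibling): nav
After 5 (previousSibling): h3
After 6 (parentNode): form
After 7 (lastChild): nav
After 8 (parentNode): form

Answer: form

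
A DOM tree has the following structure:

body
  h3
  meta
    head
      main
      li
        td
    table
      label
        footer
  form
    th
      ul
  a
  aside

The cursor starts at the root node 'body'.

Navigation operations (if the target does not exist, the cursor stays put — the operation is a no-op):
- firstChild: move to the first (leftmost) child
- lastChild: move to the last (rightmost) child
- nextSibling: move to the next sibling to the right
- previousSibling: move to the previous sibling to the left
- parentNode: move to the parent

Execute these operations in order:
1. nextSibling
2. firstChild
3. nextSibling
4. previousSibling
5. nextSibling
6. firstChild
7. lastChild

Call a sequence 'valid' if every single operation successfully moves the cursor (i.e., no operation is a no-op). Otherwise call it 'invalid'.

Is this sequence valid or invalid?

Answer: invalid

Derivation:
After 1 (nextSibling): body (no-op, stayed)
After 2 (firstChild): h3
After 3 (nextSibling): meta
After 4 (previousSibling): h3
After 5 (nextSibling): meta
After 6 (firstChild): head
After 7 (lastChild): li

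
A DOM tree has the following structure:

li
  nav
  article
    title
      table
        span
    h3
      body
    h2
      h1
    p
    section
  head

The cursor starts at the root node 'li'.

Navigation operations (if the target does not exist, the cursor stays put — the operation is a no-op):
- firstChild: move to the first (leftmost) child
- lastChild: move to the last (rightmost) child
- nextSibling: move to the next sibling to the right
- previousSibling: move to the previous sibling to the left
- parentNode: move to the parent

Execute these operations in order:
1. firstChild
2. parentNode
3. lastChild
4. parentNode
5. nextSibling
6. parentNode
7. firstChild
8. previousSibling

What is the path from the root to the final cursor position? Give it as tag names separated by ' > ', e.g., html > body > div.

After 1 (firstChild): nav
After 2 (parentNode): li
After 3 (lastChild): head
After 4 (parentNode): li
After 5 (nextSibling): li (no-op, stayed)
After 6 (parentNode): li (no-op, stayed)
After 7 (firstChild): nav
After 8 (previousSibling): nav (no-op, stayed)

Answer: li > nav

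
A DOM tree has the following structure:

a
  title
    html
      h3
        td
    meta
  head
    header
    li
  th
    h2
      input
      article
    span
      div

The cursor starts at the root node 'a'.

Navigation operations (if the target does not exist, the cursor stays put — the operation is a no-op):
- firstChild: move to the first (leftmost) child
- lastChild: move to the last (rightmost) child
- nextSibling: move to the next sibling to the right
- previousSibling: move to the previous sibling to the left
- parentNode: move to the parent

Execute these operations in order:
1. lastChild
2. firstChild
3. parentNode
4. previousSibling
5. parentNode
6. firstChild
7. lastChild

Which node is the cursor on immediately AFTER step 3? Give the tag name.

Answer: th

Derivation:
After 1 (lastChild): th
After 2 (firstChild): h2
After 3 (parentNode): th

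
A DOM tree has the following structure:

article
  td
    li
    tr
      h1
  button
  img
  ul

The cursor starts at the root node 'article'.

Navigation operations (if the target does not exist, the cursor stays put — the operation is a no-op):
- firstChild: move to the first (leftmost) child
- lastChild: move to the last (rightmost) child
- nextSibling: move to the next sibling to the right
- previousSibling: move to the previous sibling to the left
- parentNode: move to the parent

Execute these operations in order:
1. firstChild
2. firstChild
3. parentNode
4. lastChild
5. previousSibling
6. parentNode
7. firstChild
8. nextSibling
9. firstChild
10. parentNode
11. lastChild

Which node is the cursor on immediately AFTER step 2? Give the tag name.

Answer: li

Derivation:
After 1 (firstChild): td
After 2 (firstChild): li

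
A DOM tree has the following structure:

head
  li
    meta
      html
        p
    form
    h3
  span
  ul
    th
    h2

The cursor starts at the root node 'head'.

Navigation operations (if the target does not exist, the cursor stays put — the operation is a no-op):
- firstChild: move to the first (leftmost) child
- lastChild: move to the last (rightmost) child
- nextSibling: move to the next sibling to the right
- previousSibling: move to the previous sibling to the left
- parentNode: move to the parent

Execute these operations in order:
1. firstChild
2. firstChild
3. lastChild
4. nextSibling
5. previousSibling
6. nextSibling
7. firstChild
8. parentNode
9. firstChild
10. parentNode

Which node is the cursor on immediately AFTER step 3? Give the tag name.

Answer: html

Derivation:
After 1 (firstChild): li
After 2 (firstChild): meta
After 3 (lastChild): html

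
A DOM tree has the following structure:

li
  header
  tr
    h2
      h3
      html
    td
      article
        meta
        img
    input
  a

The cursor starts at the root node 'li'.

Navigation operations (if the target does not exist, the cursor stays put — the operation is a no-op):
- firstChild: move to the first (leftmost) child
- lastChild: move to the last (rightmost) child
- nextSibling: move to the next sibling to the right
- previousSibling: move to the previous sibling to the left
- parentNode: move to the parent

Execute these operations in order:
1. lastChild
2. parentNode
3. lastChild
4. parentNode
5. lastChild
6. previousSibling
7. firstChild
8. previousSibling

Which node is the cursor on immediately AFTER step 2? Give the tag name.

Answer: li

Derivation:
After 1 (lastChild): a
After 2 (parentNode): li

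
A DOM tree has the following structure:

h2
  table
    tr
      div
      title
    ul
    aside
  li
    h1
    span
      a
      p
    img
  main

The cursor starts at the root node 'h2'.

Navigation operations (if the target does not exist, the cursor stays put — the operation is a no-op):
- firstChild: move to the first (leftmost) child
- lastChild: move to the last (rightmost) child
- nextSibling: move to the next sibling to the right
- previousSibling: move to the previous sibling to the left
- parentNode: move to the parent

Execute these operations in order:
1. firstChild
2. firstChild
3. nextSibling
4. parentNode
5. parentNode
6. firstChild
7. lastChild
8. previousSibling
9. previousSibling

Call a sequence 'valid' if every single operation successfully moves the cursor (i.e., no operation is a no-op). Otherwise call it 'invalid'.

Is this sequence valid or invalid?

After 1 (firstChild): table
After 2 (firstChild): tr
After 3 (nextSibling): ul
After 4 (parentNode): table
After 5 (parentNode): h2
After 6 (firstChild): table
After 7 (lastChild): aside
After 8 (previousSibling): ul
After 9 (previousSibling): tr

Answer: valid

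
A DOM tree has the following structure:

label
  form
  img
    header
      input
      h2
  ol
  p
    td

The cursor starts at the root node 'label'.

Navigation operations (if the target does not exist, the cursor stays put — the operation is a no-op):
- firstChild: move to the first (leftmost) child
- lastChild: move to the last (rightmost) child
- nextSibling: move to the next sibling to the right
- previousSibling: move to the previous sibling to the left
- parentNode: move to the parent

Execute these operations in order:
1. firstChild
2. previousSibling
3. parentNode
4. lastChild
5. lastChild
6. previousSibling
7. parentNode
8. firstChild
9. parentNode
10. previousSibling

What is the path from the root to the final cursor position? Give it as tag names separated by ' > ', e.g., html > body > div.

Answer: label > ol

Derivation:
After 1 (firstChild): form
After 2 (previousSibling): form (no-op, stayed)
After 3 (parentNode): label
After 4 (lastChild): p
After 5 (lastChild): td
After 6 (previousSibling): td (no-op, stayed)
After 7 (parentNode): p
After 8 (firstChild): td
After 9 (parentNode): p
After 10 (previousSibling): ol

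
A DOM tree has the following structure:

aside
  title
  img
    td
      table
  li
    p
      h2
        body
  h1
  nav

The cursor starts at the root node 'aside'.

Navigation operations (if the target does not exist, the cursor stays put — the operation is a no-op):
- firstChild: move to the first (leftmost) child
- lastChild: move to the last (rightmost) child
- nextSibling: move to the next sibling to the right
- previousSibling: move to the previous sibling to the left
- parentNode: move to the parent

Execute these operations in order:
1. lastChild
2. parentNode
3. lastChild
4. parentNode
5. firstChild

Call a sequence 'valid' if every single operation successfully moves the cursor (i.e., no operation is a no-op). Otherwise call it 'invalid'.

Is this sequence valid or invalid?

Answer: valid

Derivation:
After 1 (lastChild): nav
After 2 (parentNode): aside
After 3 (lastChild): nav
After 4 (parentNode): aside
After 5 (firstChild): title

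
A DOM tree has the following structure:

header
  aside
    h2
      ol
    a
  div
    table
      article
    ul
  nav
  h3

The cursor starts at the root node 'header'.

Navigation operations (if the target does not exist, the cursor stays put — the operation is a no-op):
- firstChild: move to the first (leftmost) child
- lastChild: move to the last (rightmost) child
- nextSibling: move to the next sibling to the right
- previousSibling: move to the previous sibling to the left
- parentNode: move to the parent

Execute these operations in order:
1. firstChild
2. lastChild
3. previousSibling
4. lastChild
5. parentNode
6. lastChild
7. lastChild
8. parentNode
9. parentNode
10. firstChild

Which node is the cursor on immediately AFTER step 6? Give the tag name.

Answer: ol

Derivation:
After 1 (firstChild): aside
After 2 (lastChild): a
After 3 (previousSibling): h2
After 4 (lastChild): ol
After 5 (parentNode): h2
After 6 (lastChild): ol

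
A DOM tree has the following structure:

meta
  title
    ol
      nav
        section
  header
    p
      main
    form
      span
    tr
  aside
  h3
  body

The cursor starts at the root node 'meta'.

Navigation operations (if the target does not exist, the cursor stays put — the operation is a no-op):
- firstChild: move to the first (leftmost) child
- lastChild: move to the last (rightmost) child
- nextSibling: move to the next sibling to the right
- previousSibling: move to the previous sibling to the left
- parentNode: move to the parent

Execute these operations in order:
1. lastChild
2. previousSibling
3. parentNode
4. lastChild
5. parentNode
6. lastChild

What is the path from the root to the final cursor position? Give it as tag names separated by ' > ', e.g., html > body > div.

After 1 (lastChild): body
After 2 (previousSibling): h3
After 3 (parentNode): meta
After 4 (lastChild): body
After 5 (parentNode): meta
After 6 (lastChild): body

Answer: meta > body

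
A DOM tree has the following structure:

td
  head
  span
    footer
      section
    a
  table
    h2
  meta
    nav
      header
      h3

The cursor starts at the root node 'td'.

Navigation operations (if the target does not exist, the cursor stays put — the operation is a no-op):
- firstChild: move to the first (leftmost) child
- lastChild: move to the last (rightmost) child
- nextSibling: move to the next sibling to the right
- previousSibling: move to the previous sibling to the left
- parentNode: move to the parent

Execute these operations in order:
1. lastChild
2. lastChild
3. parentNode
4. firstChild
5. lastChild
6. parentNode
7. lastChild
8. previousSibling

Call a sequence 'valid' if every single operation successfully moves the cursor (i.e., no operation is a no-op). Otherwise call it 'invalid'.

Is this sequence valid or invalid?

After 1 (lastChild): meta
After 2 (lastChild): nav
After 3 (parentNode): meta
After 4 (firstChild): nav
After 5 (lastChild): h3
After 6 (parentNode): nav
After 7 (lastChild): h3
After 8 (previousSibling): header

Answer: valid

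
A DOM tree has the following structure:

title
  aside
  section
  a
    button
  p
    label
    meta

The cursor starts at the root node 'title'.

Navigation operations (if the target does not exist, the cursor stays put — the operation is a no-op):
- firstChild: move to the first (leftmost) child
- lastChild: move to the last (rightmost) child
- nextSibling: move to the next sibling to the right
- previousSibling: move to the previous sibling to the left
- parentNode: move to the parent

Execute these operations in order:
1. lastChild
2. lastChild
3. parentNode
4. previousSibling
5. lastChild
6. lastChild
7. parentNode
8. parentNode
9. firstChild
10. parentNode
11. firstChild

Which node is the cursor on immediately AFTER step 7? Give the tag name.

After 1 (lastChild): p
After 2 (lastChild): meta
After 3 (parentNode): p
After 4 (previousSibling): a
After 5 (lastChild): button
After 6 (lastChild): button (no-op, stayed)
After 7 (parentNode): a

Answer: a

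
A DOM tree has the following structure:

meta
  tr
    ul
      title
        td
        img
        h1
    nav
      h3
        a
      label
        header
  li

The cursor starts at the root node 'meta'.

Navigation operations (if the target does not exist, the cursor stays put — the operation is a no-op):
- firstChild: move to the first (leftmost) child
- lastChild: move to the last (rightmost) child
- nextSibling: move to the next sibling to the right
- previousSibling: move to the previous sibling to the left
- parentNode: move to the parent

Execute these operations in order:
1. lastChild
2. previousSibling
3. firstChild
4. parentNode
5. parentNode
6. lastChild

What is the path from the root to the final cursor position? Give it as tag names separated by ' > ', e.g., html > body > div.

Answer: meta > li

Derivation:
After 1 (lastChild): li
After 2 (previousSibling): tr
After 3 (firstChild): ul
After 4 (parentNode): tr
After 5 (parentNode): meta
After 6 (lastChild): li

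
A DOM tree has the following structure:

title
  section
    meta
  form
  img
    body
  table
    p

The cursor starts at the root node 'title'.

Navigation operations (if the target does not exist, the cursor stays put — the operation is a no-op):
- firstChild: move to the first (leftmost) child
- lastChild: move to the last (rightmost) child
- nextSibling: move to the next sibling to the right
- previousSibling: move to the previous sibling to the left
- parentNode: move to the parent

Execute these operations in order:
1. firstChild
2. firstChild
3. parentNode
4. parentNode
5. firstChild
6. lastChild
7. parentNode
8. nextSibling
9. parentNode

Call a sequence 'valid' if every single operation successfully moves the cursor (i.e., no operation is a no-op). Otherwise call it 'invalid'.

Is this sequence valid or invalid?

After 1 (firstChild): section
After 2 (firstChild): meta
After 3 (parentNode): section
After 4 (parentNode): title
After 5 (firstChild): section
After 6 (lastChild): meta
After 7 (parentNode): section
After 8 (nextSibling): form
After 9 (parentNode): title

Answer: valid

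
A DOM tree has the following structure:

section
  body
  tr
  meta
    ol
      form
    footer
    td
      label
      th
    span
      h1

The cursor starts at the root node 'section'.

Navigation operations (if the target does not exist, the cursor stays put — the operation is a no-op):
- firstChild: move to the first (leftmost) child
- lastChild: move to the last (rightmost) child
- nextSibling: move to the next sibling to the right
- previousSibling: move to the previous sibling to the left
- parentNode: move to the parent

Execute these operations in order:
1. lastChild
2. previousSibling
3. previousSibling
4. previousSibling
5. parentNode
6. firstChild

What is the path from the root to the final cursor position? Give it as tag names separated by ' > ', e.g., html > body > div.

After 1 (lastChild): meta
After 2 (previousSibling): tr
After 3 (previousSibling): body
After 4 (previousSibling): body (no-op, stayed)
After 5 (parentNode): section
After 6 (firstChild): body

Answer: section > body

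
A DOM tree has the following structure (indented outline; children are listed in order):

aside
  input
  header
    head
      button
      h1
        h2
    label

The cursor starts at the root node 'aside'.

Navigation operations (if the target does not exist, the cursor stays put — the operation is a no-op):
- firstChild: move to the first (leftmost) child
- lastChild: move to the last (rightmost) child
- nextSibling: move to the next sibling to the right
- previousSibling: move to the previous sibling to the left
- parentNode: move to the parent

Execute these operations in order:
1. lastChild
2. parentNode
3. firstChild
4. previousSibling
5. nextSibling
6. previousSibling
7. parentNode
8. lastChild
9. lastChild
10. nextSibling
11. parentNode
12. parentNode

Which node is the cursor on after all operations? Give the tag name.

After 1 (lastChild): header
After 2 (parentNode): aside
After 3 (firstChild): input
After 4 (previousSibling): input (no-op, stayed)
After 5 (nextSibling): header
After 6 (previousSibling): input
After 7 (parentNode): aside
After 8 (lastChild): header
After 9 (lastChild): label
After 10 (nextSibling): label (no-op, stayed)
After 11 (parentNode): header
After 12 (parentNode): aside

Answer: aside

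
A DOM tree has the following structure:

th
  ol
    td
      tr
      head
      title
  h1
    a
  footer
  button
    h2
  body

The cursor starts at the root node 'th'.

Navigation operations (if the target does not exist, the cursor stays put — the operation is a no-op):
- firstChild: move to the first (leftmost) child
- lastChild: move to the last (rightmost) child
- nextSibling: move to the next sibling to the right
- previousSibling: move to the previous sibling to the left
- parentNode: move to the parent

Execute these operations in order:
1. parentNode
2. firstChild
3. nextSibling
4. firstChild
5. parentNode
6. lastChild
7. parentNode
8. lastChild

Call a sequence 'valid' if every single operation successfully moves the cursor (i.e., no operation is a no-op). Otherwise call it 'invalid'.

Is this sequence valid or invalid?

After 1 (parentNode): th (no-op, stayed)
After 2 (firstChild): ol
After 3 (nextSibling): h1
After 4 (firstChild): a
After 5 (parentNode): h1
After 6 (lastChild): a
After 7 (parentNode): h1
After 8 (lastChild): a

Answer: invalid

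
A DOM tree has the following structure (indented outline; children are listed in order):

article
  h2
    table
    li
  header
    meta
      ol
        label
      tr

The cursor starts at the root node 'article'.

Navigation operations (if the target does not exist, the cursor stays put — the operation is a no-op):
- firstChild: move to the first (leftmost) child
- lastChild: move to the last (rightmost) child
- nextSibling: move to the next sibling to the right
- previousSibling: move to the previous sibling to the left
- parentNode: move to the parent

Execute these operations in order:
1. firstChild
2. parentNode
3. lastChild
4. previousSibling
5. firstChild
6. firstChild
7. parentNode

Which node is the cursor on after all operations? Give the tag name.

Answer: h2

Derivation:
After 1 (firstChild): h2
After 2 (parentNode): article
After 3 (lastChild): header
After 4 (previousSibling): h2
After 5 (firstChild): table
After 6 (firstChild): table (no-op, stayed)
After 7 (parentNode): h2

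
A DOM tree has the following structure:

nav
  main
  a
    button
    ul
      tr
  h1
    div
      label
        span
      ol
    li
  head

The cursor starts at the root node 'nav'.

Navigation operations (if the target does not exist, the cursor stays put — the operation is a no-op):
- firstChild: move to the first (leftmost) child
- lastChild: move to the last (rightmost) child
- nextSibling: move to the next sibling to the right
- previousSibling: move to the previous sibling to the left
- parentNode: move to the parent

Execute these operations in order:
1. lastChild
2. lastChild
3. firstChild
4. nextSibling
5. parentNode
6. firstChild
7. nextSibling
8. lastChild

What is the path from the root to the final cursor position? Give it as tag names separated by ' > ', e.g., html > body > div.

Answer: nav > a > ul

Derivation:
After 1 (lastChild): head
After 2 (lastChild): head (no-op, stayed)
After 3 (firstChild): head (no-op, stayed)
After 4 (nextSibling): head (no-op, stayed)
After 5 (parentNode): nav
After 6 (firstChild): main
After 7 (nextSibling): a
After 8 (lastChild): ul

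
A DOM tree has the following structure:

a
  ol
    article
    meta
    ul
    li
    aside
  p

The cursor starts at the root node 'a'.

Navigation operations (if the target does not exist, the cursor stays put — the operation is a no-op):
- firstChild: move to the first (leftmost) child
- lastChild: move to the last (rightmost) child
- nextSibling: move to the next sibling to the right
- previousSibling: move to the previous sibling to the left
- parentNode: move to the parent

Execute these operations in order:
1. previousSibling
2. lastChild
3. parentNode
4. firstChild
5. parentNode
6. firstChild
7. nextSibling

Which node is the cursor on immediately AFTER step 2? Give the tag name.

After 1 (previousSibling): a (no-op, stayed)
After 2 (lastChild): p

Answer: p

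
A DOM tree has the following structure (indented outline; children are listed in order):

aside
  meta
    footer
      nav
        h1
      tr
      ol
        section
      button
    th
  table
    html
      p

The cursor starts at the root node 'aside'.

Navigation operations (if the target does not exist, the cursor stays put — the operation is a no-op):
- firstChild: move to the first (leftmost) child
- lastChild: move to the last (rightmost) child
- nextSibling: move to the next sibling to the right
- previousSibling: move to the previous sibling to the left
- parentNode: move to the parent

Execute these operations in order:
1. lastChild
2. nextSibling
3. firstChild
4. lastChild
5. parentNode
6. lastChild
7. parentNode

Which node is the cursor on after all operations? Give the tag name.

After 1 (lastChild): table
After 2 (nextSibling): table (no-op, stayed)
After 3 (firstChild): html
After 4 (lastChild): p
After 5 (parentNode): html
After 6 (lastChild): p
After 7 (parentNode): html

Answer: html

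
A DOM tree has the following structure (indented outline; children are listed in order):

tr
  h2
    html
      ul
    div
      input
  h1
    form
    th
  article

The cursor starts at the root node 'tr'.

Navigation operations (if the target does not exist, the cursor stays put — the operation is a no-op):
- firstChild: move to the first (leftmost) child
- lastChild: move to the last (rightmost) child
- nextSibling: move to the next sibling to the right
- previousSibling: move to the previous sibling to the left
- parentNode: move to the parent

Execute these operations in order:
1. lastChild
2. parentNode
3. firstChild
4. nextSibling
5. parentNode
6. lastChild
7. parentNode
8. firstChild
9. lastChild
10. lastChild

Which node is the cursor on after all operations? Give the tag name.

After 1 (lastChild): article
After 2 (parentNode): tr
After 3 (firstChild): h2
After 4 (nextSibling): h1
After 5 (parentNode): tr
After 6 (lastChild): article
After 7 (parentNode): tr
After 8 (firstChild): h2
After 9 (lastChild): div
After 10 (lastChild): input

Answer: input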